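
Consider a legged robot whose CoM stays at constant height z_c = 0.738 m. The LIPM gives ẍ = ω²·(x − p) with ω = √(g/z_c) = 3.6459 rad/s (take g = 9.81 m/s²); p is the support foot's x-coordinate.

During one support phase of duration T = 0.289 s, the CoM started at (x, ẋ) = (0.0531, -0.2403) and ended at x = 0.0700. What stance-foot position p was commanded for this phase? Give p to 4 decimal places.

p = -0.1111

ωT = 3.6459·0.289 = 1.053665; cosh(ωT) = 1.608401, sinh(ωT) = 1.259743
x(T) = p + (x₀−p)·cosh(ωT) + (ẋ₀/ω)·sinh(ωT) ⇒ p·(1 − cosh) = x(T) − x₀·cosh − (ẋ₀/ω)·sinh
numerator   = 0.0700 − (0.0531)·1.608401 − (-0.2403/3.6459)·1.259743 = 0.067623
denominator = 1 − 1.608401 = -0.608401
p = 0.067623 / -0.608401 = -0.1111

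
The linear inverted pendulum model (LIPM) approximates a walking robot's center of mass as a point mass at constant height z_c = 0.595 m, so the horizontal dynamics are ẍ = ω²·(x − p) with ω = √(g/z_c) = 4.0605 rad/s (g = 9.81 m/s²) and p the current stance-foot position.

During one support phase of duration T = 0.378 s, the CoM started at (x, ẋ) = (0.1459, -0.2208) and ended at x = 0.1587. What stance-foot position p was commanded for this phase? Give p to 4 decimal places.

p = 0.0527

ωT = 4.0605·0.378 = 1.534869; cosh(ωT) = 2.428101, sinh(ωT) = 2.212617
x(T) = p + (x₀−p)·cosh(ωT) + (ẋ₀/ω)·sinh(ωT) ⇒ p·(1 − cosh) = x(T) − x₀·cosh − (ẋ₀/ω)·sinh
numerator   = 0.1587 − (0.1459)·2.428101 − (-0.2208/4.0605)·2.212617 = -0.075243
denominator = 1 − 2.428101 = -1.428101
p = -0.075243 / -1.428101 = 0.0527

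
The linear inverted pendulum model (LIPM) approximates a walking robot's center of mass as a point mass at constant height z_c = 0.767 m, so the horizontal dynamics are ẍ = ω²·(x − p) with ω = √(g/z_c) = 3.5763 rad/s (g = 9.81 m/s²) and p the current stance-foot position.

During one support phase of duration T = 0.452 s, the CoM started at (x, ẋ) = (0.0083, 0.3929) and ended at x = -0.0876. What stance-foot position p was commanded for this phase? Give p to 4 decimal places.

p = 0.2319

ωT = 3.5763·0.452 = 1.616488; cosh(ωT) = 2.616984, sinh(ωT) = 2.418389
x(T) = p + (x₀−p)·cosh(ωT) + (ẋ₀/ω)·sinh(ωT) ⇒ p·(1 − cosh) = x(T) − x₀·cosh − (ẋ₀/ω)·sinh
numerator   = -0.0876 − (0.0083)·2.616984 − (0.3929/3.5763)·2.418389 = -0.375010
denominator = 1 − 2.616984 = -1.616984
p = -0.375010 / -1.616984 = 0.2319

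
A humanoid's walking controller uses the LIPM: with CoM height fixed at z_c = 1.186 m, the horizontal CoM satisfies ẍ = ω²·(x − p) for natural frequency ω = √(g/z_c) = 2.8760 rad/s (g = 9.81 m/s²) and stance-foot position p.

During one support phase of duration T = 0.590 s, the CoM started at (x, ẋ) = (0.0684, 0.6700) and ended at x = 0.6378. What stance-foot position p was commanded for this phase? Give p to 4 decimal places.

p = 0.0930

ωT = 2.8760·0.590 = 1.696840; cosh(ωT) = 2.819969, sinh(ωT) = 2.636708
x(T) = p + (x₀−p)·cosh(ωT) + (ẋ₀/ω)·sinh(ωT) ⇒ p·(1 − cosh) = x(T) − x₀·cosh − (ẋ₀/ω)·sinh
numerator   = 0.6378 − (0.0684)·2.819969 − (0.6700/2.8760)·2.636708 = -0.169340
denominator = 1 − 2.819969 = -1.819969
p = -0.169340 / -1.819969 = 0.0930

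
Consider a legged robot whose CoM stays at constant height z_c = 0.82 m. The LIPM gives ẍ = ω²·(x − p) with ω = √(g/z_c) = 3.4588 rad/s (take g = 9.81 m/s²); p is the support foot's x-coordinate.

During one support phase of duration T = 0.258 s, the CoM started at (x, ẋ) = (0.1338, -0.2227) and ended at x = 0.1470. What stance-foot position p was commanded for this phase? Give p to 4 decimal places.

ωT = 3.4588·0.258 = 0.892370; cosh(ωT) = 1.425296, sinh(ωT) = 1.015613
x(T) = p + (x₀−p)·cosh(ωT) + (ẋ₀/ω)·sinh(ωT) ⇒ p·(1 − cosh) = x(T) − x₀·cosh − (ẋ₀/ω)·sinh
numerator   = 0.1470 − (0.1338)·1.425296 − (-0.2227/3.4588)·1.015613 = 0.021687
denominator = 1 − 1.425296 = -0.425296
p = 0.021687 / -0.425296 = -0.0510

p = -0.0510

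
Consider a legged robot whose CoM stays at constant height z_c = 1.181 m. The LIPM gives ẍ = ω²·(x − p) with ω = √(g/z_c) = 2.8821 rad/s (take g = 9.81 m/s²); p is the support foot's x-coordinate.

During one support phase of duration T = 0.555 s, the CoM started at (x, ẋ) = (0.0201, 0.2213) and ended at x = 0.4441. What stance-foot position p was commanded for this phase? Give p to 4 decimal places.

p = -0.1332

ωT = 2.8821·0.555 = 1.599565; cosh(ωT) = 2.576433, sinh(ωT) = 2.374448
x(T) = p + (x₀−p)·cosh(ωT) + (ẋ₀/ω)·sinh(ωT) ⇒ p·(1 − cosh) = x(T) − x₀·cosh − (ẋ₀/ω)·sinh
numerator   = 0.4441 − (0.0201)·2.576433 − (0.2213/2.8821)·2.374448 = 0.209993
denominator = 1 − 2.576433 = -1.576433
p = 0.209993 / -1.576433 = -0.1332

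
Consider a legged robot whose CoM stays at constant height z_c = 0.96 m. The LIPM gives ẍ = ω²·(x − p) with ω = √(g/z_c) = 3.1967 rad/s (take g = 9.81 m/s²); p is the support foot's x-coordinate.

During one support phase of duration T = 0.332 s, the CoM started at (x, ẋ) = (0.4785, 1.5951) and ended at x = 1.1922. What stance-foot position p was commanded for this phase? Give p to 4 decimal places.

p = 0.3507

ωT = 3.1967·0.332 = 1.061304; cosh(ωT) = 1.618071, sinh(ωT) = 1.272067
x(T) = p + (x₀−p)·cosh(ωT) + (ẋ₀/ω)·sinh(ωT) ⇒ p·(1 − cosh) = x(T) − x₀·cosh − (ẋ₀/ω)·sinh
numerator   = 1.1922 − (0.4785)·1.618071 − (1.5951/3.1967)·1.272067 = -0.216787
denominator = 1 − 1.618071 = -0.618071
p = -0.216787 / -0.618071 = 0.3507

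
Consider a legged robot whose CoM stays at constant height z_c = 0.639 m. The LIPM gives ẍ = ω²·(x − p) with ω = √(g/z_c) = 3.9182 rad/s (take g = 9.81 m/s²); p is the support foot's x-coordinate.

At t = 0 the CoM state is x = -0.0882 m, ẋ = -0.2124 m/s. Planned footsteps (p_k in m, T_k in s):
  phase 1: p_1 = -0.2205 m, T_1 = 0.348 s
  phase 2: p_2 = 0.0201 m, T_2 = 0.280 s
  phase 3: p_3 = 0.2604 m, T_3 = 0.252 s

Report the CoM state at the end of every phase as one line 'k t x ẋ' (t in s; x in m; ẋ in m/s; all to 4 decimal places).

phase 1: p=-0.2205, T=0.348, ωT=1.363534, cosh=2.082870, sinh=1.827115; start (x,ẋ)=(-0.088200, -0.212400) → end (x,ẋ)=(-0.043982, 0.504734)
phase 2: p=0.0201, T=0.280, ωT=1.097096, cosh=1.664647, sinh=1.330808; start (x,ẋ)=(-0.043982, 0.504734) → end (x,ẋ)=(0.084859, 0.506059)
phase 3: p=0.2604, T=0.252, ωT=0.987386, cosh=1.528379, sinh=1.155830; start (x,ẋ)=(0.084859, 0.506059) → end (x,ẋ)=(0.141389, -0.021536)

1 0.3480 -0.0440 0.5047
2 0.6280 0.0849 0.5061
3 0.8800 0.1414 -0.0215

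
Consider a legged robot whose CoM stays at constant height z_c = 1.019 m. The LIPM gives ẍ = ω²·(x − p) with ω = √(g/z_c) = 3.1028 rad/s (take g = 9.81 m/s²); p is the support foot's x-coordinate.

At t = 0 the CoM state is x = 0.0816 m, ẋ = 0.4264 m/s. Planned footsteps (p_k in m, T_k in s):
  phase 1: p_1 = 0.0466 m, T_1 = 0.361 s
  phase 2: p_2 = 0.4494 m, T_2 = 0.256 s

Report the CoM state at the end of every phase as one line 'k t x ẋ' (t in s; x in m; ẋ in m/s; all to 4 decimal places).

phase 1: p=0.0466, T=0.361, ωT=1.120111, cosh=1.695719, sinh=1.369475; start (x,ẋ)=(0.081600, 0.426400) → end (x,ẋ)=(0.294149, 0.871777)
phase 2: p=0.4494, T=0.256, ωT=0.794317, cosh=1.332409, sinh=0.880519; start (x,ẋ)=(0.294149, 0.871777) → end (x,ẋ)=(0.489937, 0.737407)

1 0.3610 0.2941 0.8718
2 0.6170 0.4899 0.7374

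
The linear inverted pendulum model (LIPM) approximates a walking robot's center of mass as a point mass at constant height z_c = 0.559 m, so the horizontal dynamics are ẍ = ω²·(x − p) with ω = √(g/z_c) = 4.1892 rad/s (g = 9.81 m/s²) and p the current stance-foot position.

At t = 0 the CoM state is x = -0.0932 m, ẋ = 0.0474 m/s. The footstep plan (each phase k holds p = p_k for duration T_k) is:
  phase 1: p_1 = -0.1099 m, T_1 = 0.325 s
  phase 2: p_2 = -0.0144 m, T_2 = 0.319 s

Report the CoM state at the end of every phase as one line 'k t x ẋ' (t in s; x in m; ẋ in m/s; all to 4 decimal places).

phase 1: p=-0.1099, T=0.325, ωT=1.361490, cosh=2.079141, sinh=1.822862; start (x,ẋ)=(-0.093200, 0.047400) → end (x,ẋ)=(-0.054553, 0.226078)
phase 2: p=-0.0144, T=0.319, ωT=1.336355, cosh=2.033975, sinh=1.771173; start (x,ẋ)=(-0.054553, 0.226078) → end (x,ẋ)=(-0.000486, 0.161910)

1 0.3250 -0.0546 0.2261
2 0.6440 -0.0005 0.1619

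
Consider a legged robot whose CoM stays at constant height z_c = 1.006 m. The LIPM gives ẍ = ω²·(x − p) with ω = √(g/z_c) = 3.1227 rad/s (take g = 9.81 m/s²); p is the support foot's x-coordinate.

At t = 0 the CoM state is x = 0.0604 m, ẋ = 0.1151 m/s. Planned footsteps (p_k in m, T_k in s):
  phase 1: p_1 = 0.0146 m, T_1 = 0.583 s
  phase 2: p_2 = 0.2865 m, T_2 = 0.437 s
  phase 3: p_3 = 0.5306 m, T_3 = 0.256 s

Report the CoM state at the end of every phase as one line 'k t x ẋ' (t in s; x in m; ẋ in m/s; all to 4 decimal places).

phase 1: p=0.0146, T=0.583, ωT=1.820534, cosh=3.168547, sinh=3.006608; start (x,ẋ)=(0.060400, 0.115100) → end (x,ẋ)=(0.270540, 0.794704)
phase 2: p=0.2865, T=0.437, ωT=1.364620, cosh=2.084856, sinh=1.829379; start (x,ẋ)=(0.270540, 0.794704) → end (x,ẋ)=(0.718790, 1.565673)
phase 3: p=0.5306, T=0.256, ωT=0.799411, cosh=1.336912, sinh=0.887319; start (x,ẋ)=(0.718790, 1.565673) → end (x,ẋ)=(1.227081, 2.614609)

1 0.5830 0.2705 0.7947
2 1.0200 0.7188 1.5657
3 1.2760 1.2271 2.6146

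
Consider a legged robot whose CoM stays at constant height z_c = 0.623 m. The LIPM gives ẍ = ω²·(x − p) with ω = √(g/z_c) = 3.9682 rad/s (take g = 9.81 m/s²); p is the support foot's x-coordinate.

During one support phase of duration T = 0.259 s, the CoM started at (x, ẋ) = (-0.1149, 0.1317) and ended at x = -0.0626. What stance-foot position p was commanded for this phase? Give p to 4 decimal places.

ωT = 3.9682·0.259 = 1.027764; cosh(ωT) = 1.576308, sinh(ωT) = 1.218501
x(T) = p + (x₀−p)·cosh(ωT) + (ẋ₀/ω)·sinh(ωT) ⇒ p·(1 − cosh) = x(T) − x₀·cosh − (ẋ₀/ω)·sinh
numerator   = -0.0626 − (-0.1149)·1.576308 − (0.1317/3.9682)·1.218501 = 0.078077
denominator = 1 − 1.576308 = -0.576308
p = 0.078077 / -0.576308 = -0.1355

p = -0.1355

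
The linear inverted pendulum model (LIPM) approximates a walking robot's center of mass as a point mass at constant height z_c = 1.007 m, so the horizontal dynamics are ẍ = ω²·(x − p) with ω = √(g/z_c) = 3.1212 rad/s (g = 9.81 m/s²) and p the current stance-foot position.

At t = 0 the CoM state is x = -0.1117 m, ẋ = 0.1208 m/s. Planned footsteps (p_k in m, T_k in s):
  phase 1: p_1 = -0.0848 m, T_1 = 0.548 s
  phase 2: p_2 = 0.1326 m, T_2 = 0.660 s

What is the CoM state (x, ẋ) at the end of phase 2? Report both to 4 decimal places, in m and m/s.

x = -0.4787, ẋ = -1.8169

phase 1: p=-0.0848, T=0.548, ωT=1.710418, cosh=2.856031, sinh=2.675240; start (x,ẋ)=(-0.111700, 0.120800) → end (x,ẋ)=(-0.058087, 0.120395)
phase 2: p=0.1326, T=0.660, ωT=2.059992, cosh=3.986681, sinh=3.859226; start (x,ẋ)=(-0.058087, 0.120395) → end (x,ẋ)=(-0.478747, -1.816932)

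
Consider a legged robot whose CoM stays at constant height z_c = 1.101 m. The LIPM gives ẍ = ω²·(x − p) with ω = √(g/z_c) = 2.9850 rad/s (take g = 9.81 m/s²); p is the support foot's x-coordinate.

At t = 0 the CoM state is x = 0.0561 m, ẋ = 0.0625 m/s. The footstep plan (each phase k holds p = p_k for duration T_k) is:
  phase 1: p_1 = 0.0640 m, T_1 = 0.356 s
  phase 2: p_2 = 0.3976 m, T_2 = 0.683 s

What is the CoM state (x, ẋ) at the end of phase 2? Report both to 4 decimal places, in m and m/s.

phase 1: p=0.0640, T=0.356, ωT=1.062660, cosh=1.619797, sinh=1.274262; start (x,ẋ)=(0.056100, 0.062500) → end (x,ẋ)=(0.077884, 0.071188)
phase 2: p=0.3976, T=0.683, ωT=2.038755, cosh=3.905616, sinh=3.775425; start (x,ẋ)=(0.077884, 0.071188) → end (x,ẋ)=(-0.761048, -3.325050)

x = -0.7610, ẋ = -3.3250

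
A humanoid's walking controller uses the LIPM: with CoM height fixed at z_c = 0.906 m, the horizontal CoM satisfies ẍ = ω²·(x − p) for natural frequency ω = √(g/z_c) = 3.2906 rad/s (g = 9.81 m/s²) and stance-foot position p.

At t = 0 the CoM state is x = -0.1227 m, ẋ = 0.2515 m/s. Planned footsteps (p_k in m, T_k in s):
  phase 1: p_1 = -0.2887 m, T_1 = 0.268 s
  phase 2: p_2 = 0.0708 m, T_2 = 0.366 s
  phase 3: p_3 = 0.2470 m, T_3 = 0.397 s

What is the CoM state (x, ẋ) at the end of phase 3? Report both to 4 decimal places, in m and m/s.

x = 1.2766, ẋ = 3.6313

phase 1: p=-0.2887, T=0.268, ωT=0.881881, cosh=1.414721, sinh=1.000717; start (x,ẋ)=(-0.122700, 0.251500) → end (x,ẋ)=(0.022628, 0.902434)
phase 2: p=0.0708, T=0.366, ωT=1.204360, cosh=1.817253, sinh=1.517369; start (x,ẋ)=(0.022628, 0.902434) → end (x,ẋ)=(0.399392, 1.399427)
phase 3: p=0.2470, T=0.397, ωT=1.306368, cosh=1.981770, sinh=1.710968; start (x,ẋ)=(0.399392, 1.399427) → end (x,ẋ)=(1.276648, 3.631329)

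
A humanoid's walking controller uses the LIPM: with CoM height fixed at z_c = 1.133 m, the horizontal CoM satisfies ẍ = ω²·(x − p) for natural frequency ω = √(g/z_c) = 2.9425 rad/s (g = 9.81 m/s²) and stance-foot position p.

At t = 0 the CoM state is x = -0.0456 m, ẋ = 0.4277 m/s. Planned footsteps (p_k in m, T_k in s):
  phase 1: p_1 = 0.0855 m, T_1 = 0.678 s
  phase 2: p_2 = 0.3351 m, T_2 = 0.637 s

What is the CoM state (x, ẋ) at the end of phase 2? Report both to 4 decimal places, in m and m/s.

phase 1: p=0.0855, T=0.678, ωT=1.995015, cosh=3.744162, sinh=3.608151; start (x,ẋ)=(-0.045600, 0.427700) → end (x,ẋ)=(0.119094, 0.209492)
phase 2: p=0.3351, T=0.637, ωT=1.874372, cosh=3.335090, sinh=3.181639; start (x,ẋ)=(0.119094, 0.209492) → end (x,ẋ)=(-0.158781, -1.323565)

x = -0.1588, ẋ = -1.3236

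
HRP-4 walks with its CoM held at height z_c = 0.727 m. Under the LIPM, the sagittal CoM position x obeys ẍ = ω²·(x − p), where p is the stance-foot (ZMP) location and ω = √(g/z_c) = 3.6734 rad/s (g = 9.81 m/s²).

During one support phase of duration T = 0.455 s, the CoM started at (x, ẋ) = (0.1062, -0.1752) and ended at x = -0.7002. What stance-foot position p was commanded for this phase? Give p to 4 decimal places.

ωT = 3.6734·0.455 = 1.671397; cosh(ωT) = 2.753789, sinh(ωT) = 2.565805
x(T) = p + (x₀−p)·cosh(ωT) + (ẋ₀/ω)·sinh(ωT) ⇒ p·(1 − cosh) = x(T) − x₀·cosh − (ẋ₀/ω)·sinh
numerator   = -0.7002 − (0.1062)·2.753789 − (-0.1752/3.6734)·2.565805 = -0.870278
denominator = 1 − 2.753789 = -1.753789
p = -0.870278 / -1.753789 = 0.4962

p = 0.4962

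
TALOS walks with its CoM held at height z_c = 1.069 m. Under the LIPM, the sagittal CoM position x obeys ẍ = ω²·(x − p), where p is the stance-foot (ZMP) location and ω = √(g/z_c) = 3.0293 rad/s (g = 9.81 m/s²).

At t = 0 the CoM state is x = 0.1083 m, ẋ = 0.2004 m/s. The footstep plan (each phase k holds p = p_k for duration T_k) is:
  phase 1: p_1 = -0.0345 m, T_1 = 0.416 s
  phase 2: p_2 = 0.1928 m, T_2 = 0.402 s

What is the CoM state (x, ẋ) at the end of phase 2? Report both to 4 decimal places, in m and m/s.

phase 1: p=-0.0345, T=0.416, ωT=1.260189, cosh=1.904844, sinh=1.621243; start (x,ẋ)=(0.108300, 0.200400) → end (x,ẋ)=(0.344763, 1.083055)
phase 2: p=0.1928, T=0.402, ωT=1.217779, cosh=1.837779, sinh=1.541893; start (x,ẋ)=(0.344763, 1.083055) → end (x,ẋ)=(1.023342, 2.700214)

x = 1.0233, ẋ = 2.7002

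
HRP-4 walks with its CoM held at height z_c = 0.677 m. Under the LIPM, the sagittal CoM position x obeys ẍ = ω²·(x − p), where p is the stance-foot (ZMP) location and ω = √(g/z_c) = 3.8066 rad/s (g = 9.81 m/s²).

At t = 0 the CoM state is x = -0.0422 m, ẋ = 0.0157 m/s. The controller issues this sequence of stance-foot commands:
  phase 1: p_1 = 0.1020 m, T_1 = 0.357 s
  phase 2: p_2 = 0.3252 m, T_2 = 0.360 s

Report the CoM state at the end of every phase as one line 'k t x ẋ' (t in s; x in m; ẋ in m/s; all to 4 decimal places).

phase 1: p=0.1020, T=0.357, ωT=1.358956, cosh=2.074529, sinh=1.817600; start (x,ẋ)=(-0.042200, 0.015700) → end (x,ẋ)=(-0.189651, -0.965132)
phase 2: p=0.3252, T=0.360, ωT=1.370376, cosh=2.095421, sinh=1.841410; start (x,ẋ)=(-0.189651, -0.965132) → end (x,ẋ)=(-1.220503, -5.631207)

1 0.3570 -0.1897 -0.9651
2 0.7170 -1.2205 -5.6312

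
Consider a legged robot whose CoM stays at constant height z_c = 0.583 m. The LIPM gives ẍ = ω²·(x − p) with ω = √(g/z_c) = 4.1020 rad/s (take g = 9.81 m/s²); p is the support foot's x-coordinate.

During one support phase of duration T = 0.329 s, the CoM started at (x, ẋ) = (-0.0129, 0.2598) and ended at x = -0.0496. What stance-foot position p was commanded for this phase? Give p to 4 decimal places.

ωT = 4.1020·0.329 = 1.349558; cosh(ωT) = 2.057538, sinh(ωT) = 1.798183
x(T) = p + (x₀−p)·cosh(ωT) + (ẋ₀/ω)·sinh(ωT) ⇒ p·(1 − cosh) = x(T) − x₀·cosh − (ẋ₀/ω)·sinh
numerator   = -0.0496 − (-0.0129)·2.057538 − (0.2598/4.1020)·1.798183 = -0.136946
denominator = 1 − 2.057538 = -1.057538
p = -0.136946 / -1.057538 = 0.1295

p = 0.1295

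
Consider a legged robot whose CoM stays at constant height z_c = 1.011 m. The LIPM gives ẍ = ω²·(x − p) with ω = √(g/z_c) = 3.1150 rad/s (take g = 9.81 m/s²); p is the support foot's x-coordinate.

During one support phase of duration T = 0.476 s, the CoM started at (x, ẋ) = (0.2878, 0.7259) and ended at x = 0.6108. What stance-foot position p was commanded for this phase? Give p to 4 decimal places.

p = 0.4123

ωT = 3.1150·0.476 = 1.482740; cosh(ωT) = 2.316007, sinh(ωT) = 2.088992
x(T) = p + (x₀−p)·cosh(ωT) + (ẋ₀/ω)·sinh(ωT) ⇒ p·(1 − cosh) = x(T) − x₀·cosh − (ẋ₀/ω)·sinh
numerator   = 0.6108 − (0.2878)·2.316007 − (0.7259/3.1150)·2.088992 = -0.542552
denominator = 1 − 2.316007 = -1.316007
p = -0.542552 / -1.316007 = 0.4123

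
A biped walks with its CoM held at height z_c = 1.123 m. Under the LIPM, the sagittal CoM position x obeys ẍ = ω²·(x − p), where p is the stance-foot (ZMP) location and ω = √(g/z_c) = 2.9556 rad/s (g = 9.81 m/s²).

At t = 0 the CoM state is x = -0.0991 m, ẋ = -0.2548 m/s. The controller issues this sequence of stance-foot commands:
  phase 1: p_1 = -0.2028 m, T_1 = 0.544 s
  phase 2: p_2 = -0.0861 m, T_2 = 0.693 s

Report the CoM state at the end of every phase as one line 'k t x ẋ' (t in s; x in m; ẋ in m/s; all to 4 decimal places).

phase 1: p=-0.2028, T=0.544, ωT=1.607846, cosh=2.596184, sinh=2.395865; start (x,ẋ)=(-0.099100, -0.254800) → end (x,ẋ)=(-0.140121, 0.072815)
phase 2: p=-0.0861, T=0.693, ωT=2.048231, cosh=3.941567, sinh=3.812604; start (x,ẋ)=(-0.140121, 0.072815) → end (x,ẋ)=(-0.205101, -0.321738)

1 0.5440 -0.1401 0.0728
2 1.2370 -0.2051 -0.3217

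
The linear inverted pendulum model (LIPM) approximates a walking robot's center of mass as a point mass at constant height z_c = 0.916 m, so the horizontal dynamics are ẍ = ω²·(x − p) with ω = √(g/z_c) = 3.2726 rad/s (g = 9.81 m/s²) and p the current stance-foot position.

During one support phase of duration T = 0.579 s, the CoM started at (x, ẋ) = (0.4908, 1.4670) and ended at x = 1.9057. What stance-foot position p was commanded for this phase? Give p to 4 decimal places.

ωT = 3.2726·0.579 = 1.894835; cosh(ωT) = 3.400898, sinh(ωT) = 3.250555
x(T) = p + (x₀−p)·cosh(ωT) + (ẋ₀/ω)·sinh(ωT) ⇒ p·(1 − cosh) = x(T) − x₀·cosh − (ẋ₀/ω)·sinh
numerator   = 1.9057 − (0.4908)·3.400898 − (1.4670/3.2726)·3.250555 = -1.220579
denominator = 1 − 3.400898 = -2.400898
p = -1.220579 / -2.400898 = 0.5084

p = 0.5084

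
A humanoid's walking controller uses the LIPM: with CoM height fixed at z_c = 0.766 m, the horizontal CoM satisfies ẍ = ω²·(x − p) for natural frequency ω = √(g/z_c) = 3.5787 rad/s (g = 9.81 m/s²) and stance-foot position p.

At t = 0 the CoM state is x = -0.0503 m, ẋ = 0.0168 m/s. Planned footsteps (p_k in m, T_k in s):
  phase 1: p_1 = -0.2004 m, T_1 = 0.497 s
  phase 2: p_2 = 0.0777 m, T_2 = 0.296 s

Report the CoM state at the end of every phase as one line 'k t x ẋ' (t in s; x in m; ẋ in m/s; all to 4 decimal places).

phase 1: p=-0.2004, T=0.497, ωT=1.778614, cosh=3.045257, sinh=2.876385; start (x,ẋ)=(-0.050300, 0.016800) → end (x,ẋ)=(0.270196, 1.596248)
phase 2: p=0.0777, T=0.296, ωT=1.059295, cosh=1.615519, sinh=1.268819; start (x,ẋ)=(0.270196, 1.596248) → end (x,ẋ)=(0.954627, 3.452840)

1 0.4970 0.2702 1.5962
2 0.7930 0.9546 3.4528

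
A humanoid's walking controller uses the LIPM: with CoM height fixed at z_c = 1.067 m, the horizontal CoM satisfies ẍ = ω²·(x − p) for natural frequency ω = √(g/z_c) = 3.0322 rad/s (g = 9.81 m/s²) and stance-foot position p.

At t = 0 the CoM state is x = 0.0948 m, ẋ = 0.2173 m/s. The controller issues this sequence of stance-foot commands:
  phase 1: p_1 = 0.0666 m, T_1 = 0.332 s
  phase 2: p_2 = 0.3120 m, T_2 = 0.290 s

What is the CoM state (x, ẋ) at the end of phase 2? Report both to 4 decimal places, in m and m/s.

x = 0.2914, ẋ = 0.2663

phase 1: p=0.0666, T=0.332, ωT=1.006690, cosh=1.550978, sinh=1.185551; start (x,ẋ)=(0.094800, 0.217300) → end (x,ẋ)=(0.195299, 0.438402)
phase 2: p=0.3120, T=0.290, ωT=0.879338, cosh=1.412181, sinh=0.997123; start (x,ẋ)=(0.195299, 0.438402) → end (x,ẋ)=(0.291363, 0.266260)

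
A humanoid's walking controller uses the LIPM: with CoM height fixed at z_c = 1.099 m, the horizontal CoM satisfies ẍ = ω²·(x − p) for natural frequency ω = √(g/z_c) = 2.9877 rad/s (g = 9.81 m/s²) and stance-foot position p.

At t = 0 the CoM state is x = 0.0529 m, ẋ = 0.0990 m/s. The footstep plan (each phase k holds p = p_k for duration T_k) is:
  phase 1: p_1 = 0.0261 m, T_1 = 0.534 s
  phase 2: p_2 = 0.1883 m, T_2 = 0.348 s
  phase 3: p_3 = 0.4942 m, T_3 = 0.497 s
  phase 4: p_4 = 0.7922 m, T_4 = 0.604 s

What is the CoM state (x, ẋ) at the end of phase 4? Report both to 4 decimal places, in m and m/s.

phase 1: p=0.0261, T=0.534, ωT=1.595432, cosh=2.566639, sinh=2.363818; start (x,ẋ)=(0.052900, 0.099000) → end (x,ẋ)=(0.173213, 0.443369)
phase 2: p=0.1883, T=0.348, ωT=1.039720, cosh=1.590989, sinh=1.237435; start (x,ẋ)=(0.173213, 0.443369) → end (x,ẋ)=(0.347930, 0.649618)
phase 3: p=0.4942, T=0.497, ωT=1.484887, cosh=2.320497, sinh=2.093969; start (x,ẋ)=(0.347930, 0.649618) → end (x,ẋ)=(0.610074, 0.592348)
phase 4: p=0.7922, T=0.604, ωT=1.804571, cosh=3.120954, sinh=2.956409; start (x,ẋ)=(0.610074, 0.592348) → end (x,ẋ)=(0.809936, 0.239995)

x = 0.8099, ẋ = 0.2400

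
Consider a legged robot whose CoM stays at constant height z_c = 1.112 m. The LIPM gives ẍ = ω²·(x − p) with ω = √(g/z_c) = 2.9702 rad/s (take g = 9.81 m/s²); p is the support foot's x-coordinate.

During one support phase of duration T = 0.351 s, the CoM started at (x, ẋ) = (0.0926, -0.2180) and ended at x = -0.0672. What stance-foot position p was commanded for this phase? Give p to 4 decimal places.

p = 0.2081

ωT = 2.9702·0.351 = 1.042540; cosh(ωT) = 1.594485, sinh(ωT) = 1.241927
x(T) = p + (x₀−p)·cosh(ωT) + (ẋ₀/ω)·sinh(ωT) ⇒ p·(1 − cosh) = x(T) − x₀·cosh − (ẋ₀/ω)·sinh
numerator   = -0.0672 − (0.0926)·1.594485 − (-0.2180/2.9702)·1.241927 = -0.123697
denominator = 1 − 1.594485 = -0.594485
p = -0.123697 / -0.594485 = 0.2081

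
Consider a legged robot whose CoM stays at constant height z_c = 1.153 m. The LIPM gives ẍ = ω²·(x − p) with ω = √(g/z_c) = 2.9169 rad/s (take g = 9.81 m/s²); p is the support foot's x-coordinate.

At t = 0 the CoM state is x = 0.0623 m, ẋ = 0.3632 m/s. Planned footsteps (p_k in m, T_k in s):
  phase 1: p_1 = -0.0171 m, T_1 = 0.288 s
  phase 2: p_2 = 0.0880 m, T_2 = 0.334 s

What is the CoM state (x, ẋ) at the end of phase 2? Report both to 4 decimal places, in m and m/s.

phase 1: p=-0.0171, T=0.288, ωT=0.840067, cosh=1.374102, sinh=0.942421; start (x,ẋ)=(0.062300, 0.363200) → end (x,ẋ)=(0.209350, 0.717340)
phase 2: p=0.0880, T=0.334, ωT=0.974245, cosh=1.513321, sinh=1.135844; start (x,ẋ)=(0.209350, 0.717340) → end (x,ẋ)=(0.550974, 1.487616)

x = 0.5510, ẋ = 1.4876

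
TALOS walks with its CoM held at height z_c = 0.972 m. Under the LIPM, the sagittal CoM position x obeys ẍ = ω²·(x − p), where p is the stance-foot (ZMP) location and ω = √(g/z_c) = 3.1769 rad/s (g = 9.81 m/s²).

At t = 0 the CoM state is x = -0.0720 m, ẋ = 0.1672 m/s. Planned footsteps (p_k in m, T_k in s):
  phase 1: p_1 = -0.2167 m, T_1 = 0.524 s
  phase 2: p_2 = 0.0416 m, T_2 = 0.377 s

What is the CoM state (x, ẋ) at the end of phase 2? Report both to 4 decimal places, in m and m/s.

x = 1.3044, ẋ = 4.2428

phase 1: p=-0.2167, T=0.524, ωT=1.664696, cosh=2.736656, sinh=2.547408; start (x,ẋ)=(-0.072000, 0.167200) → end (x,ẋ)=(0.313364, 1.628606)
phase 2: p=0.0416, T=0.377, ωT=1.197691, cosh=1.807175, sinh=1.505285; start (x,ẋ)=(0.313364, 1.628606) → end (x,ẋ)=(1.304395, 4.242791)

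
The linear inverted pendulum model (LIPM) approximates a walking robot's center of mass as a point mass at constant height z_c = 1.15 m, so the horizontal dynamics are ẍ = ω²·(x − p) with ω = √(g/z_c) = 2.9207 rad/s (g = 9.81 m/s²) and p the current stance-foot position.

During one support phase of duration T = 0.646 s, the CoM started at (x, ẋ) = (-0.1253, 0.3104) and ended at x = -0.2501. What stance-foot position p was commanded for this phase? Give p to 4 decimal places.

ωT = 2.9207·0.646 = 1.886772; cosh(ωT) = 3.374799, sinh(ωT) = 3.223238
x(T) = p + (x₀−p)·cosh(ωT) + (ẋ₀/ω)·sinh(ωT) ⇒ p·(1 − cosh) = x(T) − x₀·cosh − (ẋ₀/ω)·sinh
numerator   = -0.2501 − (-0.1253)·3.374799 − (0.3104/2.9207)·3.223238 = -0.169790
denominator = 1 − 3.374799 = -2.374799
p = -0.169790 / -2.374799 = 0.0715

p = 0.0715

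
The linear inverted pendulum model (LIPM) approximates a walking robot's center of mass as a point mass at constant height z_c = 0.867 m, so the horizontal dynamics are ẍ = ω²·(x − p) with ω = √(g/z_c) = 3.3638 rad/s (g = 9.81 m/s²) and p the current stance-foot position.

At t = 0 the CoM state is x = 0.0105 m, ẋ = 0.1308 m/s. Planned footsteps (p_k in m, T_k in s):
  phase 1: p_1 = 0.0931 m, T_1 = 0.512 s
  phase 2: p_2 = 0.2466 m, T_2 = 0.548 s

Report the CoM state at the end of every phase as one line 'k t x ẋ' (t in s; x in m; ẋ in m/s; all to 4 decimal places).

1 0.5120 -0.0401 -0.3750
2 1.0600 -1.0251 -4.1844

phase 1: p=0.0931, T=0.512, ωT=1.722266, cosh=2.887928, sinh=2.709267; start (x,ẋ)=(0.010500, 0.130800) → end (x,ẋ)=(-0.040094, -0.375029)
phase 2: p=0.2466, T=0.548, ωT=1.843362, cosh=3.238015, sinh=3.079731; start (x,ẋ)=(-0.040094, -0.375029) → end (x,ẋ)=(-1.025078, -4.184384)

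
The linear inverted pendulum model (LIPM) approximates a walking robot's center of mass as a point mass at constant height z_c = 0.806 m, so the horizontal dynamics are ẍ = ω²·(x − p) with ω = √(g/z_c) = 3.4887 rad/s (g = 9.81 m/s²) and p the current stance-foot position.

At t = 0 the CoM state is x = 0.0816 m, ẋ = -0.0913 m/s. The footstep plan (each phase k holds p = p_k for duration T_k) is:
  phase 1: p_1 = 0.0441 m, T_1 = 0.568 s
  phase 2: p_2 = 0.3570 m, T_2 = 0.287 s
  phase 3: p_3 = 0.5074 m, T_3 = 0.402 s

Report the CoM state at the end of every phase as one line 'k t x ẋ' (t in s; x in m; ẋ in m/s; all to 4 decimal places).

phase 1: p=0.0441, T=0.568, ωT=1.981582, cosh=3.696029, sinh=3.558178; start (x,ẋ)=(0.081600, -0.091300) → end (x,ẋ)=(0.089583, 0.128056)
phase 2: p=0.3570, T=0.287, ωT=1.001257, cosh=1.544559, sinh=1.177142; start (x,ẋ)=(0.089583, 0.128056) → end (x,ẋ)=(-0.012834, -0.900411)
phase 3: p=0.5074, T=0.402, ωT=1.402457, cosh=2.155585, sinh=1.909593; start (x,ẋ)=(-0.012834, -0.900411) → end (x,ẋ)=(-1.106861, -5.406707)

1 0.5680 0.0896 0.1281
2 0.8550 -0.0128 -0.9004
3 1.2570 -1.1069 -5.4067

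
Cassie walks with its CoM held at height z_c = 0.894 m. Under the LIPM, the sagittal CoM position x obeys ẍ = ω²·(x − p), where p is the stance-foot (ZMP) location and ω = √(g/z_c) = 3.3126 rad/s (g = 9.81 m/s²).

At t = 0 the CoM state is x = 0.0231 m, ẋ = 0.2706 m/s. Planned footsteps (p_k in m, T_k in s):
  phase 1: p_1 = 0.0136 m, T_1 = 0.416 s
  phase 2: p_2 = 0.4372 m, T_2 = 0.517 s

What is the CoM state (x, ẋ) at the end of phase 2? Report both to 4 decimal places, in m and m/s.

phase 1: p=0.0136, T=0.416, ωT=1.378042, cosh=2.109598, sinh=1.857527; start (x,ẋ)=(0.023100, 0.270600) → end (x,ẋ)=(0.185379, 0.629313)
phase 2: p=0.4372, T=0.517, ωT=1.712614, cosh=2.861914, sinh=2.681520; start (x,ẋ)=(0.185379, 0.629313) → end (x,ẋ)=(0.225933, -0.435837)

x = 0.2259, ẋ = -0.4358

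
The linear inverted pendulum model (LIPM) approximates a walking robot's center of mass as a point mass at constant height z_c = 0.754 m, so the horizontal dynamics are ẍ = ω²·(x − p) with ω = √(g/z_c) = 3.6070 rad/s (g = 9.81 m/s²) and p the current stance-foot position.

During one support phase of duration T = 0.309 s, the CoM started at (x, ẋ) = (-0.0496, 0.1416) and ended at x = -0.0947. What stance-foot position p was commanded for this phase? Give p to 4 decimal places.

ωT = 3.6070·0.309 = 1.114563; cosh(ωT) = 1.688147, sinh(ωT) = 1.360089
x(T) = p + (x₀−p)·cosh(ωT) + (ẋ₀/ω)·sinh(ωT) ⇒ p·(1 − cosh) = x(T) − x₀·cosh − (ẋ₀/ω)·sinh
numerator   = -0.0947 − (-0.0496)·1.688147 − (0.1416/3.6070)·1.360089 = -0.064361
denominator = 1 − 1.688147 = -0.688147
p = -0.064361 / -0.688147 = 0.0935

p = 0.0935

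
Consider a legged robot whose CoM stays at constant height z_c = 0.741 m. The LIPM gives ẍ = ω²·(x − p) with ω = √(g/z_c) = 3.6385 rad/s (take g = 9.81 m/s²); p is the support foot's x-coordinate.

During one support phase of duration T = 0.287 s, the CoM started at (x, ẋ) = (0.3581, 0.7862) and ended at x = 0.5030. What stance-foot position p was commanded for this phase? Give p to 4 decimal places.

ωT = 3.6385·0.287 = 1.044249; cosh(ωT) = 1.596611, sinh(ωT) = 1.244655
x(T) = p + (x₀−p)·cosh(ωT) + (ẋ₀/ω)·sinh(ωT) ⇒ p·(1 − cosh) = x(T) − x₀·cosh − (ẋ₀/ω)·sinh
numerator   = 0.5030 − (0.3581)·1.596611 − (0.7862/3.6385)·1.244655 = -0.337689
denominator = 1 − 1.596611 = -0.596611
p = -0.337689 / -0.596611 = 0.5660

p = 0.5660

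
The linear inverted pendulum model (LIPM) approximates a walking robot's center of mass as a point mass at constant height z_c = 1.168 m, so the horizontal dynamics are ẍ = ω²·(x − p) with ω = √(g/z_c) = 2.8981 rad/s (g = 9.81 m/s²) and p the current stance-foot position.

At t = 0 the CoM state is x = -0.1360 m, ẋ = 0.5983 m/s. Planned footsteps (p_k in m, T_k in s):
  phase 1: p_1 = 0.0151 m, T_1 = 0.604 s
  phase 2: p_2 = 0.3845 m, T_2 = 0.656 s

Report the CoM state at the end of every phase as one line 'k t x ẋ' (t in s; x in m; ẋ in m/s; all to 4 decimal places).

phase 1: p=0.0151, T=0.604, ωT=1.750452, cosh=2.965451, sinh=2.791756; start (x,ẋ)=(-0.136000, 0.598300) → end (x,ẋ)=(0.143366, 0.551711)
phase 2: p=0.3845, T=0.656, ωT=1.901154, cosh=3.421504, sinh=3.272108; start (x,ẋ)=(0.143366, 0.551711) → end (x,ẋ)=(0.182370, -0.398965)

1 0.6040 0.1434 0.5517
2 1.2600 0.1824 -0.3990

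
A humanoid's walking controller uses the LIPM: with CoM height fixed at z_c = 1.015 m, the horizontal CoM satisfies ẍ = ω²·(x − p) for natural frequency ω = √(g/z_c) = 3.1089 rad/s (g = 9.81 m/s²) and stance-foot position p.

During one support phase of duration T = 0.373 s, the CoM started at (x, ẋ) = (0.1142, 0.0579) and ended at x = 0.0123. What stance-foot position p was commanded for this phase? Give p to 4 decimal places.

p = 0.2855

ωT = 3.1089·0.373 = 1.159620; cosh(ωT) = 1.751163, sinh(ωT) = 1.437557
x(T) = p + (x₀−p)·cosh(ωT) + (ẋ₀/ω)·sinh(ωT) ⇒ p·(1 − cosh) = x(T) − x₀·cosh − (ẋ₀/ω)·sinh
numerator   = 0.0123 − (0.1142)·1.751163 − (0.0579/3.1089)·1.437557 = -0.214456
denominator = 1 − 1.751163 = -0.751163
p = -0.214456 / -0.751163 = 0.2855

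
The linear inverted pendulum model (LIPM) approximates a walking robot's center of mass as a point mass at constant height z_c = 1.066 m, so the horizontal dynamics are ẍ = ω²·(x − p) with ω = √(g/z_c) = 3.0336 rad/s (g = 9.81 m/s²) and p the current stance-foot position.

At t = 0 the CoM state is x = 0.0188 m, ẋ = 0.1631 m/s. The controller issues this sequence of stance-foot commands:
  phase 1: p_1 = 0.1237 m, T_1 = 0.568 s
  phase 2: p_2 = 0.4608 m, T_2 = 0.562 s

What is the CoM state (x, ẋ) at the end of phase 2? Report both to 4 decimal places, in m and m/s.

phase 1: p=0.1237, T=0.568, ωT=1.723085, cosh=2.890148, sinh=2.711634; start (x,ẋ)=(0.018800, 0.163100) → end (x,ẋ)=(-0.033687, -0.391525)
phase 2: p=0.4608, T=0.562, ωT=1.704883, cosh=2.841268, sinh=2.659475; start (x,ẋ)=(-0.033687, -0.391525) → end (x,ẋ)=(-1.287410, -5.101842)

x = -1.2874, ẋ = -5.1018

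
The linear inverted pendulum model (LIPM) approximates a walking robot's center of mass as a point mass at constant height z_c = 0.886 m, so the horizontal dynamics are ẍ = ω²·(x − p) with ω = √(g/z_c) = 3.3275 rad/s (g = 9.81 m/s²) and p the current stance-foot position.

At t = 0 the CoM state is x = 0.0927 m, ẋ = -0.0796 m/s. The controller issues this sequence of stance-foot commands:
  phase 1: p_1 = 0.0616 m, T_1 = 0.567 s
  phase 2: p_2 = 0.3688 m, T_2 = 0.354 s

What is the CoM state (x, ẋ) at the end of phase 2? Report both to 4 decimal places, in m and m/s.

x = -0.0992, ẋ = -1.2509

phase 1: p=0.0616, T=0.567, ωT=1.886692, cosh=3.374542, sinh=3.222969; start (x,ẋ)=(0.092700, -0.079600) → end (x,ẋ)=(0.089449, 0.064916)
phase 2: p=0.3688, T=0.354, ωT=1.177935, cosh=1.777787, sinh=1.469873; start (x,ẋ)=(0.089449, 0.064916) → end (x,ẋ)=(-0.099151, -1.250900)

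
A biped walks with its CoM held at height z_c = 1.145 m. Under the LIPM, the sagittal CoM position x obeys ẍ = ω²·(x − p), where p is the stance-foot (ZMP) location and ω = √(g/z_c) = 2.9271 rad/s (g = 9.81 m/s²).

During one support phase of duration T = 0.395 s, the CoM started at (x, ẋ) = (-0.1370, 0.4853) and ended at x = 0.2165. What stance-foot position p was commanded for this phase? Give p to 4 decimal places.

ωT = 2.9271·0.395 = 1.156205; cosh(ωT) = 1.746264, sinh(ωT) = 1.431585
x(T) = p + (x₀−p)·cosh(ωT) + (ẋ₀/ω)·sinh(ωT) ⇒ p·(1 − cosh) = x(T) − x₀·cosh − (ẋ₀/ω)·sinh
numerator   = 0.2165 − (-0.1370)·1.746264 − (0.4853/2.9271)·1.431585 = 0.218388
denominator = 1 − 1.746264 = -0.746264
p = 0.218388 / -0.746264 = -0.2926

p = -0.2926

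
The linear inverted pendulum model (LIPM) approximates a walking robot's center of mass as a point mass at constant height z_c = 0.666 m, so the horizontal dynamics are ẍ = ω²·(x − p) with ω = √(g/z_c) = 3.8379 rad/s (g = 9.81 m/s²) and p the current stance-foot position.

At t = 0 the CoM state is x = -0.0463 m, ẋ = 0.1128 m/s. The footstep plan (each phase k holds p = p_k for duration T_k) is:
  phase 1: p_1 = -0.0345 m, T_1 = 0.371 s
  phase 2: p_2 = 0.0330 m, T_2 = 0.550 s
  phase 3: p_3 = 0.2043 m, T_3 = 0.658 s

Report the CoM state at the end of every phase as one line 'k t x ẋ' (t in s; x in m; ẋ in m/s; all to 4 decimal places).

1 0.3710 -0.0029 0.1592
2 0.9210 0.0513 0.1060
3 1.5790 -0.5865 -2.9795

phase 1: p=-0.0345, T=0.371, ωT=1.423861, cosh=2.196953, sinh=1.956171; start (x,ẋ)=(-0.046300, 0.112800) → end (x,ẋ)=(-0.002930, 0.159227)
phase 2: p=0.0330, T=0.550, ωT=2.110845, cosh=4.188175, sinh=4.067039; start (x,ẋ)=(-0.002930, 0.159227) → end (x,ẋ)=(0.051252, 0.106041)
phase 3: p=0.2043, T=0.658, ωT=2.525338, cosh=6.287576, sinh=6.207545; start (x,ẋ)=(0.051252, 0.106041) → end (x,ẋ)=(-0.586488, -2.979469)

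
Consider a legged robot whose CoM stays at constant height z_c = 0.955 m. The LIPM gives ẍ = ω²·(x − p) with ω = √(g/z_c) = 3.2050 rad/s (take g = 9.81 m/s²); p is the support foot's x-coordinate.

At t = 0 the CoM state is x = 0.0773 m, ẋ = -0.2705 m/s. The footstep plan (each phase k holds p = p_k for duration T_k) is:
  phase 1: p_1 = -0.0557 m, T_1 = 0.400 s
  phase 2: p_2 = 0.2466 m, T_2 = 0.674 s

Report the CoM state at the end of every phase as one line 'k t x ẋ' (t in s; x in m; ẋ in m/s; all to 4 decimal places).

phase 1: p=-0.0557, T=0.400, ωT=1.282000, cosh=1.940661, sinh=1.663179; start (x,ẋ)=(0.077300, -0.270500) → end (x,ẋ)=(0.062037, 0.184006)
phase 2: p=0.2466, T=0.674, ωT=2.160170, cosh=4.393959, sinh=4.278653; start (x,ẋ)=(0.062037, 0.184006) → end (x,ẋ)=(-0.318717, -1.722417)

1 0.4000 0.0620 0.1840
2 1.0740 -0.3187 -1.7224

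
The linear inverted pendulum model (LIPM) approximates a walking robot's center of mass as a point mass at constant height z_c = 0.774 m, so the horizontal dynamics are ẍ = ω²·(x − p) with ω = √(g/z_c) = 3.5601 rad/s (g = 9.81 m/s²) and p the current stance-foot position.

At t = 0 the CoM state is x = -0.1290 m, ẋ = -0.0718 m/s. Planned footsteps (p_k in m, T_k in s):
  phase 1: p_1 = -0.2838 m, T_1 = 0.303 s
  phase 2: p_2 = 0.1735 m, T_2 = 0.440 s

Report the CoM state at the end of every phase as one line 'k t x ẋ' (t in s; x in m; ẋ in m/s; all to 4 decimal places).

phase 1: p=-0.2838, T=0.303, ωT=1.078710, cosh=1.640459, sinh=1.300425; start (x,ẋ)=(-0.129000, -0.071800) → end (x,ẋ)=(-0.056084, 0.598884)
phase 2: p=0.1735, T=0.440, ωT=1.566444, cosh=2.499186, sinh=2.290400; start (x,ẋ)=(-0.056084, 0.598884) → end (x,ẋ)=(-0.014979, -0.375317)

1 0.3030 -0.0561 0.5989
2 0.7430 -0.0150 -0.3753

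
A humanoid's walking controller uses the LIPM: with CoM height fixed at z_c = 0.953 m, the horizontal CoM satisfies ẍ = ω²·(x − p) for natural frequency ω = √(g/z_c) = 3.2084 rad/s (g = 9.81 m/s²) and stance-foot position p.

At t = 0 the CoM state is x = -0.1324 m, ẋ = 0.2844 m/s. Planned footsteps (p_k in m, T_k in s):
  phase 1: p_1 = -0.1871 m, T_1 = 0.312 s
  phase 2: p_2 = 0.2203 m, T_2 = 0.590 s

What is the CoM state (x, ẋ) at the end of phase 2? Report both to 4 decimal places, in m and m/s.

x = 0.1311, ẋ = -0.0834

phase 1: p=-0.1871, T=0.312, ωT=1.001021, cosh=1.544281, sinh=1.176777; start (x,ẋ)=(-0.132400, 0.284400) → end (x,ẋ)=(0.001684, 0.645717)
phase 2: p=0.2203, T=0.590, ωT=1.892956, cosh=3.394795, sinh=3.244169; start (x,ẋ)=(0.001684, 0.645717) → end (x,ẋ)=(0.131061, -0.083403)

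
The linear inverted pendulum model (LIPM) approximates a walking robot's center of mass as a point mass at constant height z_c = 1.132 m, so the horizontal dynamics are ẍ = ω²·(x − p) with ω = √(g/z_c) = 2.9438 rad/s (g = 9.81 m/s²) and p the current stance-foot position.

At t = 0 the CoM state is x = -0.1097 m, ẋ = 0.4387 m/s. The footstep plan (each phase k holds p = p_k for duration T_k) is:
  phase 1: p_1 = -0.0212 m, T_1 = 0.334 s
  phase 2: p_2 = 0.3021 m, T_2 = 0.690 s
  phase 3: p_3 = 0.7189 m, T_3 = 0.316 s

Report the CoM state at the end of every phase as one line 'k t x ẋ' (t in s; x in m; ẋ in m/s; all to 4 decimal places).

1 0.3340 0.0153 0.3689
2 1.0240 -0.3406 -1.7327
3 1.3400 -1.4630 -5.8763

phase 1: p=-0.0212, T=0.334, ωT=0.983229, cosh=1.523588, sinh=1.149487; start (x,ẋ)=(-0.109700, 0.438700) → end (x,ẋ)=(0.015265, 0.368926)
phase 2: p=0.3021, T=0.690, ωT=2.031222, cosh=3.877286, sinh=3.746111; start (x,ẋ)=(0.015265, 0.368926) → end (x,ẋ)=(-0.340567, -1.732728)
phase 3: p=0.7189, T=0.316, ωT=0.930241, cosh=1.464789, sinh=1.070330; start (x,ẋ)=(-0.340567, -1.732728) → end (x,ẋ)=(-1.462996, -5.876292)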